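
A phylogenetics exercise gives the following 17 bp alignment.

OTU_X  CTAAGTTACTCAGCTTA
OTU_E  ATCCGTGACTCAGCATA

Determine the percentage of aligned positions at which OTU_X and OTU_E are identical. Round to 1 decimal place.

Differing sites — 1:C/A; 3:A/C; 4:A/C; 7:T/G; 15:T/A.
12 of the 17 sites match, so the percent identity is 12/17 × 100 = 70.6%.

70.6%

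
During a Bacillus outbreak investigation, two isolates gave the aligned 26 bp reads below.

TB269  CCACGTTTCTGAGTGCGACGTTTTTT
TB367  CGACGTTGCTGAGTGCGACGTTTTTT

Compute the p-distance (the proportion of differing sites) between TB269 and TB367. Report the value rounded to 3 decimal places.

Differing sites — 2:C/G; 8:T/G.
There are 2 differences over 26 sites, so p = 2/26 = 0.077.

0.077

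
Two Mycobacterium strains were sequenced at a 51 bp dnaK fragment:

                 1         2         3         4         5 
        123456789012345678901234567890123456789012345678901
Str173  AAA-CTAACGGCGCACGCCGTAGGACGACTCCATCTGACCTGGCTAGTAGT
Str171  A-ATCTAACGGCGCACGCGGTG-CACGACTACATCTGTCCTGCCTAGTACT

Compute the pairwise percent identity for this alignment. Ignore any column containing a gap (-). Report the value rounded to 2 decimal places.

Excluding the 3 gap columns leaves 48 comparable sites.
Mismatches occur at site 19 (C↔G), site 22 (A↔G), site 24 (G↔C), site 31 (C↔A), site 38 (A↔T), site 43 (G↔C), site 50 (G↔C).
41 of the 48 comparable sites match, so the percent identity is 41/48 × 100 = 85.42%.

85.42%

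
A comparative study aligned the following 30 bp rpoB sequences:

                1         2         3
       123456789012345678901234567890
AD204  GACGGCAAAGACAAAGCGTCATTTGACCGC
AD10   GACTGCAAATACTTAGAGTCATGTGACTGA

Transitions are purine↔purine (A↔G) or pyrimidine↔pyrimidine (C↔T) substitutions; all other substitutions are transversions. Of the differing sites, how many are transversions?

Mismatches occur at site 4 (G/T, transversion), site 10 (G/T, transversion), site 13 (A/T, transversion), site 14 (A/T, transversion), site 17 (C/A, transversion), site 23 (T/G, transversion), site 28 (C/T, transition), site 30 (C/A, transversion).
Of the 8 differences, 1 transition and 7 transversions, so the answer is 7.

7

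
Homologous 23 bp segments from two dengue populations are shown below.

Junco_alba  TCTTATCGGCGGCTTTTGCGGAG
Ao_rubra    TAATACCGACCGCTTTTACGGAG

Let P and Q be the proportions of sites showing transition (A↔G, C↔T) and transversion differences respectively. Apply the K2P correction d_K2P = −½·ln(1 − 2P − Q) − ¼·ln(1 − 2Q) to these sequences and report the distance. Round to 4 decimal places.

0.3238

The sequences differ at positions 2 (C/A, transversion), 3 (T/A, transversion), 6 (T/C, transition), 9 (G/A, transition), 11 (G/C, transversion), 18 (G/A, transition).
Of the 6 differences, 3 transitions and 3 transversions over 23 sites: P = 3/23 = 0.130435, Q = 3/23 = 0.130435.
d = −0.5·ln(0.608695) − 0.25·ln(0.739130) = −0.5·(-0.496438) − 0.25·(-0.302281) = 0.3238.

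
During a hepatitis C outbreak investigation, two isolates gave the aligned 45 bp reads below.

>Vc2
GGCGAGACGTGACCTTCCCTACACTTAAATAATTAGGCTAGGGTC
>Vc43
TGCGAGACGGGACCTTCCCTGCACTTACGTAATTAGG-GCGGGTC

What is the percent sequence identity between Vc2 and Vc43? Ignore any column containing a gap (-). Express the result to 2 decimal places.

84.09%

Excluding the 1 gap column leaves 44 comparable sites.
Mismatches occur at site 1 (G→T), site 10 (T→G), site 21 (A→G), site 28 (A→C), site 29 (A→G), site 39 (T→G), site 40 (A→C).
37 of the 44 comparable sites match, so the percent identity is 37/44 × 100 = 84.09%.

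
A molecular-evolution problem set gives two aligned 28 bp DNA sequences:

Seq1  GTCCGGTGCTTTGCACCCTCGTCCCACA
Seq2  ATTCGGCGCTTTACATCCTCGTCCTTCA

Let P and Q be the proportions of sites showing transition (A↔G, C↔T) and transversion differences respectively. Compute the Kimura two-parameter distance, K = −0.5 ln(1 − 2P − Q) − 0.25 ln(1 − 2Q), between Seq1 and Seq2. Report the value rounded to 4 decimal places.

Mismatches occur at site 1 (G→A, transition), site 3 (C→T, transition), site 7 (T→C, transition), site 13 (G→A, transition), site 16 (C→T, transition), site 25 (C→T, transition), site 26 (A→T, transversion).
Of the 7 differences, 6 transitions and 1 transversion over 28 sites: P = 6/28 = 0.214286, Q = 1/28 = 0.035714.
d = −0.5·ln(0.535714) − 0.25·ln(0.928572) = −0.5·(-0.624155) − 0.25·(-0.074107) = 0.3306.

0.3306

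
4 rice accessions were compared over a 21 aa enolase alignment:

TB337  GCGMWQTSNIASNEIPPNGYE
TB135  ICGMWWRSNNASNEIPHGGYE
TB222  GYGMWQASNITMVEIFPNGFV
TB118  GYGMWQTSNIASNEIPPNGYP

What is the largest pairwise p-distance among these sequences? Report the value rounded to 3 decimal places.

Pairwise Hamming distances:
  TB337 vs TB135: 6
  TB337 vs TB222: 8
  TB337 vs TB118: 2
  TB135 vs TB222: 13
  TB135 vs TB118: 8
  TB222 vs TB118: 7
The largest is 13 mismatches, between TB135 and TB222; p = 13/21 = 0.619.

0.619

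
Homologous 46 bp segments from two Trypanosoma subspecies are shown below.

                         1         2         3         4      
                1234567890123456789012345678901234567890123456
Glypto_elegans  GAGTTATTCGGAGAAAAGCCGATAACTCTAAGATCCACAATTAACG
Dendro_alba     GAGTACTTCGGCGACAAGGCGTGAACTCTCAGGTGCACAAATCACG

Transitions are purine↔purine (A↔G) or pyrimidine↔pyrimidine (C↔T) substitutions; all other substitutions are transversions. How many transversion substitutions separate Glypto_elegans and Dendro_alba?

11

The sequences differ at positions 5 (T/A, transversion), 6 (A/C, transversion), 12 (A/C, transversion), 15 (A/C, transversion), 19 (C/G, transversion), 22 (A/T, transversion), 23 (T/G, transversion), 30 (A/C, transversion), 33 (A/G, transition), 35 (C/G, transversion), 41 (T/A, transversion), 43 (A/C, transversion).
Of the 12 differences, 1 transition and 11 transversions, so the answer is 11.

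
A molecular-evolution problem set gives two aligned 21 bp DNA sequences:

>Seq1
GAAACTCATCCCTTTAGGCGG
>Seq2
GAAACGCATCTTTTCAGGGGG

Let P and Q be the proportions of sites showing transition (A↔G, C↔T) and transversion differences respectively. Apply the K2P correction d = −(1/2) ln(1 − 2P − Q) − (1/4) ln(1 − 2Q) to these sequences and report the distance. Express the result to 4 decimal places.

0.2926

Differing sites — 6:T/G (Tv); 11:C/T (Ti); 12:C/T (Ti); 15:T/C (Ti); 19:C/G (Tv).
Of the 5 differences, 3 transitions and 2 transversions over 21 sites: P = 3/21 = 0.142857, Q = 2/21 = 0.095238.
d = −0.5·ln(0.619048) − 0.25·ln(0.809524) = −0.5·(-0.479572) − 0.25·(-0.211309) = 0.2926.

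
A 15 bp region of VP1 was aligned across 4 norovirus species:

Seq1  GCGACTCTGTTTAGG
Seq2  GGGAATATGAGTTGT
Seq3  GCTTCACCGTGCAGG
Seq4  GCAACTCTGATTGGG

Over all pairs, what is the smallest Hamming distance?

3

Pairwise Hamming distances:
  Seq1 vs Seq2: 7
  Seq1 vs Seq3: 6
  Seq1 vs Seq4: 3
  Seq2 vs Seq3: 11
  Seq2 vs Seq4: 7
  Seq3 vs Seq4: 8
The smallest is 3, between Seq1 and Seq4.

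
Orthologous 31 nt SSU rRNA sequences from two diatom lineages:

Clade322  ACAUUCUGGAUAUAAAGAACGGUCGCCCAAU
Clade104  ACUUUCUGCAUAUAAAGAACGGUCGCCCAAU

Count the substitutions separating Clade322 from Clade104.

The sequences differ at positions 3 (A/U), 9 (G/C).
That gives 2 mismatches out of 31 aligned sites, so the Hamming distance is 2.

2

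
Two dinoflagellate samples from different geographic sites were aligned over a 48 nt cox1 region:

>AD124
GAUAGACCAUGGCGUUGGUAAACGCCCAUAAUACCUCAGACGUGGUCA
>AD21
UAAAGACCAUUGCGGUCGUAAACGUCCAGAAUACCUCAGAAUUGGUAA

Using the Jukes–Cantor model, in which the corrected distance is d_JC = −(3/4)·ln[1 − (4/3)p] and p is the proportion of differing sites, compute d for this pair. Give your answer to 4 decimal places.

0.2441

The sequences differ at positions 1 (G/U), 3 (U/A), 11 (G/U), 15 (U/G), 17 (G/C), 25 (C/U), 29 (U/G), 41 (C/A), 42 (G/U), 47 (C/A).
p = 10/48 = 0.208333.
d = −0.75 · ln(1 − (4/3)·0.208333) = −0.75 · ln(0.722223) = −0.75 · (-0.325421) = 0.2441.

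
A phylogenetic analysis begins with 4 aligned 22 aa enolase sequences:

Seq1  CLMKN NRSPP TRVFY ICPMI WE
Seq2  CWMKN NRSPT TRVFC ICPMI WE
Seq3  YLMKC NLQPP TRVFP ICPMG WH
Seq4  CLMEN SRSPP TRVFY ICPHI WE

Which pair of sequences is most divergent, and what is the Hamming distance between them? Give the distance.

10

Pairwise Hamming distances:
  Seq1 vs Seq2: 3
  Seq1 vs Seq3: 7
  Seq1 vs Seq4: 3
  Seq2 vs Seq3: 9
  Seq2 vs Seq4: 6
  Seq3 vs Seq4: 10
The largest is 10, between Seq3 and Seq4.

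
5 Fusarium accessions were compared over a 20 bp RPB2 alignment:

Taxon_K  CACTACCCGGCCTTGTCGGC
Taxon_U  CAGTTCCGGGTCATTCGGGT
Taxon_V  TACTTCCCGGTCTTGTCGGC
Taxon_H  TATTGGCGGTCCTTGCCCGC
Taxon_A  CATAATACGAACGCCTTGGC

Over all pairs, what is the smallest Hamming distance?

Pairwise Hamming distances:
  Taxon_K vs Taxon_U: 9
  Taxon_K vs Taxon_V: 3
  Taxon_K vs Taxon_H: 8
  Taxon_K vs Taxon_A: 10
  Taxon_U vs Taxon_V: 8
  Taxon_U vs Taxon_H: 11
  Taxon_U vs Taxon_A: 14
  Taxon_V vs Taxon_H: 8
  Taxon_V vs Taxon_A: 12
  Taxon_H vs Taxon_A: 14
The smallest is 3, between Taxon_K and Taxon_V.

3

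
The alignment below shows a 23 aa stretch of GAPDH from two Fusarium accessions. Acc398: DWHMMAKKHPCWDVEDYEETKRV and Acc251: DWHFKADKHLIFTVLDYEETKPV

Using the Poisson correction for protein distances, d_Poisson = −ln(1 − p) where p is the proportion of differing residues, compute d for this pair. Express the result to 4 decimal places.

Mismatches occur at site 4 (M↔F), site 5 (M↔K), site 7 (K↔D), site 10 (P↔L), site 11 (C↔I), site 12 (W↔F), site 13 (D↔T), site 15 (E↔L), site 22 (R↔P).
p = 9/23 = 0.391304.
d = −ln(1 − 0.391304) = −ln(0.608696) = 0.4964.

0.4964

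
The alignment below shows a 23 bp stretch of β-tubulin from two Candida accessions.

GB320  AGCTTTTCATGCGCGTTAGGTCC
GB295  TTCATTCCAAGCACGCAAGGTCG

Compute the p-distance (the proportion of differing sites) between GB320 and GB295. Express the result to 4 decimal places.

0.3913

Mismatches occur at site 1 (A↔T), site 2 (G↔T), site 4 (T↔A), site 7 (T↔C), site 10 (T↔A), site 13 (G↔A), site 16 (T↔C), site 17 (T↔A), site 23 (C↔G).
There are 9 differences over 23 sites, so p = 9/23 = 0.3913.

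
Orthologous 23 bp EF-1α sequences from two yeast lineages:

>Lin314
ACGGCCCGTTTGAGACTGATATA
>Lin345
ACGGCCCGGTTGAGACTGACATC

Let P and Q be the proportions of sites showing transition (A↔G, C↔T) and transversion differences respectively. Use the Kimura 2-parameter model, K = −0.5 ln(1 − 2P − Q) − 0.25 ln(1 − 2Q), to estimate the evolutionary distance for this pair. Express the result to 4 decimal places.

Mismatches occur at site 9 (T/G, transversion), site 20 (T/C, transition), site 23 (A/C, transversion).
Of the 3 differences, 1 transition and 2 transversions over 23 sites: P = 1/23 = 0.043478, Q = 2/23 = 0.086957.
d = −0.5·ln(0.826087) − 0.25·ln(0.826086) = −0.5·(-0.191055) − 0.25·(-0.191056) = 0.1433.

0.1433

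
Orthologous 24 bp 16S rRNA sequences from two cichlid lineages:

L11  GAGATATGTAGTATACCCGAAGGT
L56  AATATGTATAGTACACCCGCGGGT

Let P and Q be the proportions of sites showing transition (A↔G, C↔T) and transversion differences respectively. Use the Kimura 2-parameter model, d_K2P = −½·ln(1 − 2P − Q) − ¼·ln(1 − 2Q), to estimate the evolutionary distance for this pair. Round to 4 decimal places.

0.3922

The sequences differ at positions 1 (G/A, transition), 3 (G/T, transversion), 6 (A/G, transition), 8 (G/A, transition), 14 (T/C, transition), 20 (A/C, transversion), 21 (A/G, transition).
Of the 7 differences, 5 transitions and 2 transversions over 24 sites: P = 5/24 = 0.208333, Q = 2/24 = 0.083333.
d = −0.5·ln(0.500001) − 0.25·ln(0.833334) = −0.5·(-0.693145) − 0.25·(-0.182321) = 0.3922.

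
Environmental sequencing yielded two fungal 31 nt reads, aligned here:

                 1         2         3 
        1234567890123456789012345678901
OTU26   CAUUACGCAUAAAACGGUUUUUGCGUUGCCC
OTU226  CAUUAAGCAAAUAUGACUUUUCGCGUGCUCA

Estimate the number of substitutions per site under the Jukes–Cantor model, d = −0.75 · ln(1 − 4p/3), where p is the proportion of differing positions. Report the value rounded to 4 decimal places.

The sequences differ at positions 6 (C/A), 10 (U/A), 12 (A/U), 14 (A/U), 15 (C/G), 16 (G/A), 17 (G/C), 22 (U/C), 27 (U/G), 28 (G/C), 29 (C/U), 31 (C/A).
p = 12/31 = 0.387097.
d = −0.75 · ln(1 − (4/3)·0.387097) = −0.75 · ln(0.483871) = −0.75 · (-0.725937) = 0.5445.

0.5445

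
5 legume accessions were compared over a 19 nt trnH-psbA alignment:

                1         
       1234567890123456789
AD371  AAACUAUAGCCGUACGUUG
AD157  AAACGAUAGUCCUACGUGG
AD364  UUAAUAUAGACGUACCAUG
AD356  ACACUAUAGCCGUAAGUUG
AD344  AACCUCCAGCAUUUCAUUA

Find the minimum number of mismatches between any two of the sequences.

Pairwise Hamming distances:
  AD371 vs AD157: 4
  AD371 vs AD364: 6
  AD371 vs AD356: 2
  AD371 vs AD344: 8
  AD157 vs AD364: 9
  AD157 vs AD356: 6
  AD157 vs AD344: 11
  AD364 vs AD356: 7
  AD364 vs AD344: 13
  AD356 vs AD344: 10
The smallest is 2, between AD371 and AD356.

2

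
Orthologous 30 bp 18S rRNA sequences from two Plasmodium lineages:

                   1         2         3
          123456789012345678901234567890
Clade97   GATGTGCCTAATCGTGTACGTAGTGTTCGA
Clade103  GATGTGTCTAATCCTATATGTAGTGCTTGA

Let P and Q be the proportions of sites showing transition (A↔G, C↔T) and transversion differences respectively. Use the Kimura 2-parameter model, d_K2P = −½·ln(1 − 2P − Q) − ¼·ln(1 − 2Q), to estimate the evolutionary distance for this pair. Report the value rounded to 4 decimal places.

Differing sites — 7:C/T (Ti); 14:G/C (Tv); 16:G/A (Ti); 19:C/T (Ti); 26:T/C (Ti); 28:C/T (Ti).
Of the 6 differences, 5 transitions and 1 transversion over 30 sites: P = 5/30 = 0.166667, Q = 1/30 = 0.033333.
d = −0.5·ln(0.633333) − 0.25·ln(0.933334) = −0.5·(-0.456759) − 0.25·(-0.068992) = 0.2456.

0.2456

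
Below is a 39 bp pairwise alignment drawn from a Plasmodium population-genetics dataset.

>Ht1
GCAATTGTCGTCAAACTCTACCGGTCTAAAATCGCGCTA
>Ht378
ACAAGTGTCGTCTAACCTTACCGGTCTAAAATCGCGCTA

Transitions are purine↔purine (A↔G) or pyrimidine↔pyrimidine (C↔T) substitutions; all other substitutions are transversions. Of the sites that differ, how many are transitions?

3

The sequences differ at positions 1 (G/A, transition), 5 (T/G, transversion), 13 (A/T, transversion), 17 (T/C, transition), 18 (C/T, transition).
Of the 5 differences, 3 transitions and 2 transversions, so the answer is 3.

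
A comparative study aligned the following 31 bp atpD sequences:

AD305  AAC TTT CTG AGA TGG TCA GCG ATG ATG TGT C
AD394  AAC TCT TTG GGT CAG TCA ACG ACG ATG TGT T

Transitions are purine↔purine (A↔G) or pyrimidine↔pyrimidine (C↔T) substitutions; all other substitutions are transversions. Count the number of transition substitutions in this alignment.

Differing sites — 5:T/C (Ti); 7:C/T (Ti); 10:A/G (Ti); 12:A/T (Tv); 13:T/C (Ti); 14:G/A (Ti); 19:G/A (Ti); 23:T/C (Ti); 31:C/T (Ti).
Of the 9 differences, 8 transitions and 1 transversion, so the answer is 8.

8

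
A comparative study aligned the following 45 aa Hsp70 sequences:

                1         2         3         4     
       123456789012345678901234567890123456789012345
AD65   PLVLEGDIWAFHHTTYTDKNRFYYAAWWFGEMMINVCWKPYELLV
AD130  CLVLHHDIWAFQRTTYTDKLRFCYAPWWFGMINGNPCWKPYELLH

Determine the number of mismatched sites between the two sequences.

Mismatches occur at site 1 (P↔C), site 5 (E↔H), site 6 (G↔H), site 12 (H↔Q), site 13 (H↔R), site 20 (N↔L), site 23 (Y↔C), site 26 (A↔P), site 31 (E↔M), site 32 (M↔I), site 33 (M↔N), site 34 (I↔G), site 36 (V↔P), site 45 (V↔H).
That gives 14 mismatches out of 45 aligned sites, so the Hamming distance is 14.

14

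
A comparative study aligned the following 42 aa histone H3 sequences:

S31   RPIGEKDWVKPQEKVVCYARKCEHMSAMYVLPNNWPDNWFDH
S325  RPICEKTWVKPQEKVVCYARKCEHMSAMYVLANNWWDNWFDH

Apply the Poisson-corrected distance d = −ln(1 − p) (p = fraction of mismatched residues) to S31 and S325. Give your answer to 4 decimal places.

Differing sites — 4:G/C; 7:D/T; 32:P/A; 36:P/W.
p = 4/42 = 0.095238.
d = −ln(1 − 0.095238) = −ln(0.904762) = 0.1001.

0.1001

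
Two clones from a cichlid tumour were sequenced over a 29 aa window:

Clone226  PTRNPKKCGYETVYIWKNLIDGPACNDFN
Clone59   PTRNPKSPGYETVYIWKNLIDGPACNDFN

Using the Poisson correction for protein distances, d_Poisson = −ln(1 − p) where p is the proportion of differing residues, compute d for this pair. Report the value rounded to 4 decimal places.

Differing sites — 7:K/S; 8:C/P.
p = 2/29 = 0.068966.
d = −ln(1 − 0.068966) = −ln(0.931034) = 0.0715.

0.0715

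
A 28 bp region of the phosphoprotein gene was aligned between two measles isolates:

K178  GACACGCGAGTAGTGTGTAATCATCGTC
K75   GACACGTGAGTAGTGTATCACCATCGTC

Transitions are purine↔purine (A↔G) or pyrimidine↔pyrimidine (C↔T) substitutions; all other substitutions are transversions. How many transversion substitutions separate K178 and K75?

Differing sites — 7:C/T (Ti); 17:G/A (Ti); 19:A/C (Tv); 21:T/C (Ti).
Of the 4 differences, 3 transitions and 1 transversion, so the answer is 1.

1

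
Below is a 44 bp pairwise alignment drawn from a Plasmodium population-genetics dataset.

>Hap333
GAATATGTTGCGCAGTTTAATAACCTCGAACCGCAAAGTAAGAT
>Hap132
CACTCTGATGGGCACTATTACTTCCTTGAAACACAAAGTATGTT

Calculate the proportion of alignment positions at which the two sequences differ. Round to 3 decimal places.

0.364

Mismatches occur at site 1 (G→C), site 3 (A→C), site 5 (A→C), site 8 (T→A), site 11 (C→G), site 15 (G→C), site 17 (T→A), site 19 (A→T), site 21 (T→C), site 22 (A→T), site 23 (A→T), site 27 (C→T), site 31 (C→A), site 33 (G→A), site 41 (A→T), site 43 (A→T).
There are 16 differences over 44 sites, so p = 16/44 = 0.364.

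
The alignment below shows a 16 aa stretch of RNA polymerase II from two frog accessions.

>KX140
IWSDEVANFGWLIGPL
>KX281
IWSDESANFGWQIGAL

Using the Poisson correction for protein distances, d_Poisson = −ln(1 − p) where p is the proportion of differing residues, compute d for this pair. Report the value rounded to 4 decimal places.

0.2076

Differing sites — 6:V/S; 12:L/Q; 15:P/A.
p = 3/16 = 0.187500.
d = −ln(1 − 0.187500) = −ln(0.812500) = 0.2076.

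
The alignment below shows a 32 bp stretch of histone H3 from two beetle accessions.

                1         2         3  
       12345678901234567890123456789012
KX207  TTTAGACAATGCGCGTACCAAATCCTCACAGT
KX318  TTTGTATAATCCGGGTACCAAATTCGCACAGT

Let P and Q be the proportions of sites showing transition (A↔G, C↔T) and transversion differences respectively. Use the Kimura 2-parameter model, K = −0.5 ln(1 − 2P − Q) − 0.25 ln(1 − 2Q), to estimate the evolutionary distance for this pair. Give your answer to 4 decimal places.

Differing sites — 4:A/G (Ti); 5:G/T (Tv); 7:C/T (Ti); 11:G/C (Tv); 14:C/G (Tv); 24:C/T (Ti); 26:T/G (Tv).
Of the 7 differences, 3 transitions and 4 transversions over 32 sites: P = 3/32 = 0.093750, Q = 4/32 = 0.125000.
d = −0.5·ln(0.687500) − 0.25·ln(0.750000) = −0.5·(-0.374693) − 0.25·(-0.287682) = 0.2593.

0.2593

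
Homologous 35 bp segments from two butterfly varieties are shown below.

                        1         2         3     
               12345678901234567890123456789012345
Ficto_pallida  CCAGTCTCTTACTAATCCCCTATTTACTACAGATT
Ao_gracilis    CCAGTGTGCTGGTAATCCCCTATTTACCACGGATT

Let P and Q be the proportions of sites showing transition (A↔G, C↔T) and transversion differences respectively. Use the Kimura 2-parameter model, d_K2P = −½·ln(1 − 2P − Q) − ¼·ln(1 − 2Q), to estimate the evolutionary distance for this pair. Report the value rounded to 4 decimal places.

Mismatches occur at site 6 (C/G, transversion), site 8 (C/G, transversion), site 9 (T/C, transition), site 11 (A/G, transition), site 12 (C/G, transversion), site 28 (T/C, transition), site 31 (A/G, transition).
Of the 7 differences, 4 transitions and 3 transversions over 35 sites: P = 4/35 = 0.114286, Q = 3/35 = 0.085714.
d = −0.5·ln(0.685714) − 0.25·ln(0.828572) = −0.5·(-0.377295) − 0.25·(-0.188052) = 0.2357.

0.2357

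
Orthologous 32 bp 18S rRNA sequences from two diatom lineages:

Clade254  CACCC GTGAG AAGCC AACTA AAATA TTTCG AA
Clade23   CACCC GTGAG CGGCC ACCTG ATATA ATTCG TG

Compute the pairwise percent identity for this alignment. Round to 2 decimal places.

75.00%

Differing sites — 11:A/C; 12:A/G; 17:A/C; 20:A/G; 22:A/T; 26:T/A; 31:A/T; 32:A/G.
24 of the 32 sites match, so the percent identity is 24/32 × 100 = 75.00%.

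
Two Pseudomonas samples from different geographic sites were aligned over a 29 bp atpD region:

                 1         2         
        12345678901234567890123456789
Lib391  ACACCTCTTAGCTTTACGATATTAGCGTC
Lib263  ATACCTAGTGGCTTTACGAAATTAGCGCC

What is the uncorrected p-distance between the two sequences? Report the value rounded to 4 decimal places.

The sequences differ at positions 2 (C/T), 7 (C/A), 8 (T/G), 10 (A/G), 20 (T/A), 28 (T/C).
There are 6 differences over 29 sites, so p = 6/29 = 0.2069.

0.2069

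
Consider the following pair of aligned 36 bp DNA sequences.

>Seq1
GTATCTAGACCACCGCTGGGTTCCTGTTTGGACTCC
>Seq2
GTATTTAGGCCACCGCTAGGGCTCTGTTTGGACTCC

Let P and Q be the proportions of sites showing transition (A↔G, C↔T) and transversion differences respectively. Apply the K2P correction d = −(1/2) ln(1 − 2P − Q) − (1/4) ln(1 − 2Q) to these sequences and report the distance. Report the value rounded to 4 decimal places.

0.1966

Differing sites — 5:C/T (Ti); 9:A/G (Ti); 18:G/A (Ti); 21:T/G (Tv); 22:T/C (Ti); 23:C/T (Ti).
Of the 6 differences, 5 transitions and 1 transversion over 36 sites: P = 5/36 = 0.138889, Q = 1/36 = 0.027778.
d = −0.5·ln(0.694444) − 0.25·ln(0.944444) = −0.5·(-0.364644) − 0.25·(-0.057159) = 0.1966.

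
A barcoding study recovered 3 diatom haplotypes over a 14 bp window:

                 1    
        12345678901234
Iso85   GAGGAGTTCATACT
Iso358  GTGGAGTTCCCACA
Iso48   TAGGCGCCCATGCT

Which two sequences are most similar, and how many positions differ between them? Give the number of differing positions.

Pairwise Hamming distances:
  Iso85 vs Iso358: 4
  Iso85 vs Iso48: 5
  Iso358 vs Iso48: 9
The smallest is 4, between Iso85 and Iso358.

4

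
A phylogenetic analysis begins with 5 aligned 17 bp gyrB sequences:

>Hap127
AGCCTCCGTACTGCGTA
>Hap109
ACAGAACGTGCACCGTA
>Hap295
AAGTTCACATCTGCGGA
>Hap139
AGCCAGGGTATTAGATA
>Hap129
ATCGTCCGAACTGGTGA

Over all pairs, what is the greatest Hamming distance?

Pairwise Hamming distances:
  Hap127 vs Hap109: 8
  Hap127 vs Hap295: 8
  Hap127 vs Hap139: 7
  Hap127 vs Hap129: 6
  Hap109 vs Hap295: 12
  Hap109 vs Hap139: 11
  Hap109 vs Hap129: 11
  Hap295 vs Hap139: 14
  Hap295 vs Hap129: 8
  Hap139 vs Hap129: 10
The largest is 14, between Hap295 and Hap139.

14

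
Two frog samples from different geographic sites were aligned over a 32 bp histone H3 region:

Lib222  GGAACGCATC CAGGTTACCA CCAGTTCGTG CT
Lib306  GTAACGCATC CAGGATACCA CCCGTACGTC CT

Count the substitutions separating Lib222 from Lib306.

5

The sequences differ at positions 2 (G/T), 15 (T/A), 23 (A/C), 26 (T/A), 30 (G/C).
That gives 5 mismatches out of 32 aligned sites, so the Hamming distance is 5.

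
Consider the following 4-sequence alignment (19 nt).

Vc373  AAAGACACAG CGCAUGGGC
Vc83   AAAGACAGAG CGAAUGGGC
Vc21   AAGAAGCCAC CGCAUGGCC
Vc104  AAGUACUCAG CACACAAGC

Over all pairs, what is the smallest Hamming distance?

Pairwise Hamming distances:
  Vc373 vs Vc83: 2
  Vc373 vs Vc21: 6
  Vc373 vs Vc104: 7
  Vc83 vs Vc21: 8
  Vc83 vs Vc104: 9
  Vc21 vs Vc104: 9
The smallest is 2, between Vc373 and Vc83.

2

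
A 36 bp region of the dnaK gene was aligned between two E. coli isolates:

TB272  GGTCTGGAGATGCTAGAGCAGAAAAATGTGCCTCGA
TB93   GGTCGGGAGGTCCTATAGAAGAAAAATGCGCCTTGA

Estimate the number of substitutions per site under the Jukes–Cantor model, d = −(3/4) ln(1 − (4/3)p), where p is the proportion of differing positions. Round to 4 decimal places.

0.2251

The sequences differ at positions 5 (T/G), 10 (A/G), 12 (G/C), 16 (G/T), 19 (C/A), 29 (T/C), 34 (C/T).
p = 7/36 = 0.194444.
d = −0.75 · ln(1 − (4/3)·0.194444) = −0.75 · ln(0.740741) = −0.75 · (-0.300104) = 0.2251.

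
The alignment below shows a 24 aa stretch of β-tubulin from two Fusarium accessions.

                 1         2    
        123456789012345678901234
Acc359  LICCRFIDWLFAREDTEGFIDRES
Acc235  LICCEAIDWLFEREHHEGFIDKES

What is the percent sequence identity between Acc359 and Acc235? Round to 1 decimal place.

75.0%

Mismatches occur at site 5 (R/E), site 6 (F/A), site 12 (A/E), site 15 (D/H), site 16 (T/H), site 22 (R/K).
18 of the 24 sites match, so the percent identity is 18/24 × 100 = 75.0%.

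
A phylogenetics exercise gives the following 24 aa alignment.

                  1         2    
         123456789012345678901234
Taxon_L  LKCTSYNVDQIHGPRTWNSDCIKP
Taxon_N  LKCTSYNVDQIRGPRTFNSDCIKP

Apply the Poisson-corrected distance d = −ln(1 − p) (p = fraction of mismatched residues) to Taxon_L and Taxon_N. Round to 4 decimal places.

The sequences differ at positions 12 (H/R), 17 (W/F).
p = 2/24 = 0.083333.
d = −ln(1 − 0.083333) = −ln(0.916667) = 0.0870.

0.0870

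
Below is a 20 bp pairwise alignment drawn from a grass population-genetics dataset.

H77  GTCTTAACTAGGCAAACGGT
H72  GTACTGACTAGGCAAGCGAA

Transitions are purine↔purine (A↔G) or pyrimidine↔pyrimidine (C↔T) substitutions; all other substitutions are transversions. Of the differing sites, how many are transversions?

Differing sites — 3:C/A (Tv); 4:T/C (Ti); 6:A/G (Ti); 16:A/G (Ti); 19:G/A (Ti); 20:T/A (Tv).
Of the 6 differences, 4 transitions and 2 transversions, so the answer is 2.

2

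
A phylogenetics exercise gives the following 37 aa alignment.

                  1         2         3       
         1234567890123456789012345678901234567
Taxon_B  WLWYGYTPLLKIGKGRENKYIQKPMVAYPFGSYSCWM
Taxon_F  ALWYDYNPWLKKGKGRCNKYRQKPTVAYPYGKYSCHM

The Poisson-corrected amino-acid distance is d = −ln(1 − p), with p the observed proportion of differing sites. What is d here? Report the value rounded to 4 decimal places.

0.3528

The sequences differ at positions 1 (W/A), 5 (G/D), 7 (T/N), 9 (L/W), 12 (I/K), 17 (E/C), 21 (I/R), 25 (M/T), 30 (F/Y), 32 (S/K), 36 (W/H).
p = 11/37 = 0.297297.
d = −ln(1 − 0.297297) = −ln(0.702703) = 0.3528.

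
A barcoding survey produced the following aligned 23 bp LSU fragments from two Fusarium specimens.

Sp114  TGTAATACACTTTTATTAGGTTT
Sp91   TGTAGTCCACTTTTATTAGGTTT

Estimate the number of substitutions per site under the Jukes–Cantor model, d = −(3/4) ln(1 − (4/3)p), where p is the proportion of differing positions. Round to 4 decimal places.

The sequences differ at positions 5 (A/G), 7 (A/C).
p = 2/23 = 0.086957.
d = −0.75 · ln(1 − (4/3)·0.086957) = −0.75 · ln(0.884057) = −0.75 · (-0.123234) = 0.0924.

0.0924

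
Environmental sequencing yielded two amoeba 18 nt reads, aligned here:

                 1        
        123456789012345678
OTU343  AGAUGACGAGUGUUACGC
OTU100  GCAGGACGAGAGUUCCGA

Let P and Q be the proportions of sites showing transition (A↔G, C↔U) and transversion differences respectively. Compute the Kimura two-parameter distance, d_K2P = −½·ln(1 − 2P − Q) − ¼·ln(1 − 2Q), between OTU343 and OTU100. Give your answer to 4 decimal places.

0.4490

Differing sites — 1:A/G (Ti); 2:G/C (Tv); 4:U/G (Tv); 11:U/A (Tv); 15:A/C (Tv); 18:C/A (Tv).
Of the 6 differences, 1 transition and 5 transversions over 18 sites: P = 1/18 = 0.055556, Q = 5/18 = 0.277778.
d = −0.5·ln(0.611110) − 0.25·ln(0.444444) = −0.5·(-0.492478) − 0.25·(-0.810931) = 0.4490.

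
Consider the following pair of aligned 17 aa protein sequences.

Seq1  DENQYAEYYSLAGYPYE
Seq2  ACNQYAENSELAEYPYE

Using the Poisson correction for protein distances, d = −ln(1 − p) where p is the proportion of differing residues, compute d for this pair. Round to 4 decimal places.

Mismatches occur at site 1 (D→A), site 2 (E→C), site 8 (Y→N), site 9 (Y→S), site 10 (S→E), site 13 (G→E).
p = 6/17 = 0.352941.
d = −ln(1 − 0.352941) = −ln(0.647059) = 0.4353.

0.4353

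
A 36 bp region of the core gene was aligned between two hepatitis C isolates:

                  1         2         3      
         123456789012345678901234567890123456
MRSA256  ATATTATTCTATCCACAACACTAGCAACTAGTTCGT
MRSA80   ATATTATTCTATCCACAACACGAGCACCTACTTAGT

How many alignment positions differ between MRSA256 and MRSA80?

4

Differing sites — 22:T/G; 27:A/C; 31:G/C; 34:C/A.
That gives 4 mismatches out of 36 aligned sites, so the Hamming distance is 4.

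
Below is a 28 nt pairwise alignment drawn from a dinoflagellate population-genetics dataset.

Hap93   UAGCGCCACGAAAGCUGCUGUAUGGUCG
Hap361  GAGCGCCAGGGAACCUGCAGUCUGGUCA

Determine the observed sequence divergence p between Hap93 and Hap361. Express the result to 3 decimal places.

0.250

The sequences differ at positions 1 (U/G), 9 (C/G), 11 (A/G), 14 (G/C), 19 (U/A), 22 (A/C), 28 (G/A).
There are 7 differences over 28 sites, so p = 7/28 = 0.250.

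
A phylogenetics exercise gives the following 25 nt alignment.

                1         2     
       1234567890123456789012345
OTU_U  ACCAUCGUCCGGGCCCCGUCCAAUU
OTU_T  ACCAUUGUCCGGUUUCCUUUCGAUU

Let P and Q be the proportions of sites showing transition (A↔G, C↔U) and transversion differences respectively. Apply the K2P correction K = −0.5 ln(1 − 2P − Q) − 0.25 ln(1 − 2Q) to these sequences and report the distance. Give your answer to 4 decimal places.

0.3706

Mismatches occur at site 6 (C/U, transition), site 13 (G/U, transversion), site 14 (C/U, transition), site 15 (C/U, transition), site 18 (G/U, transversion), site 20 (C/U, transition), site 22 (A/G, transition).
Of the 7 differences, 5 transitions and 2 transversions over 25 sites: P = 5/25 = 0.200000, Q = 2/25 = 0.080000.
d = −0.5·ln(0.520000) − 0.25·ln(0.840000) = −0.5·(-0.653926) − 0.25·(-0.174353) = 0.3706.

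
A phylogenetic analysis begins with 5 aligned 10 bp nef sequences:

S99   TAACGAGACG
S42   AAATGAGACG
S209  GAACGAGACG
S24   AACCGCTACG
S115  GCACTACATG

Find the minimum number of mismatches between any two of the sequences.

1

Pairwise Hamming distances:
  S99 vs S42: 2
  S99 vs S209: 1
  S99 vs S24: 4
  S99 vs S115: 5
  S42 vs S209: 2
  S42 vs S24: 4
  S42 vs S115: 6
  S209 vs S24: 4
  S209 vs S115: 4
  S24 vs S115: 7
The smallest is 1, between S99 and S209.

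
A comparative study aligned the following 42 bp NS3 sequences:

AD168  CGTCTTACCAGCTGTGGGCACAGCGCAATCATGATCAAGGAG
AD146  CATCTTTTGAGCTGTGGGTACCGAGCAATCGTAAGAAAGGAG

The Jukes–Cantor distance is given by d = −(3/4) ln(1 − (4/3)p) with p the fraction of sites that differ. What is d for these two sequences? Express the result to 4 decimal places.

The sequences differ at positions 2 (G/A), 7 (A/T), 8 (C/T), 9 (C/G), 19 (C/T), 22 (A/C), 24 (C/A), 31 (A/G), 33 (G/A), 35 (T/G), 36 (C/A).
p = 11/42 = 0.261905.
d = −0.75 · ln(1 − (4/3)·0.261905) = −0.75 · ln(0.650793) = −0.75 · (-0.429564) = 0.3222.

0.3222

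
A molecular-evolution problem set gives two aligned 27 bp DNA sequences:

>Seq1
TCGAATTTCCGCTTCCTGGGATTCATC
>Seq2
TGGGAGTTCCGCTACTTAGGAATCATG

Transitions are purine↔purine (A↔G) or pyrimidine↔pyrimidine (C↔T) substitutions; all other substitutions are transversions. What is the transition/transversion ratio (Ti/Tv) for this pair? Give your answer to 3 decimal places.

0.600

The sequences differ at positions 2 (C/G, transversion), 4 (A/G, transition), 6 (T/G, transversion), 14 (T/A, transversion), 16 (C/T, transition), 18 (G/A, transition), 22 (T/A, transversion), 27 (C/G, transversion).
Of the 8 differences, 3 transitions and 5 transversions, so Ti/Tv = 3/5 = 0.600.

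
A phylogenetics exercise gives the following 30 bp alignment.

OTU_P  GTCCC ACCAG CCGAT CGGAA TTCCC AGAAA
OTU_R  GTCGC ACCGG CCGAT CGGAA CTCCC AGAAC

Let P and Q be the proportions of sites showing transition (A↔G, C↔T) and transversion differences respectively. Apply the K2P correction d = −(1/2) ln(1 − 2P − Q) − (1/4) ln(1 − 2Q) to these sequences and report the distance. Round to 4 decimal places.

0.1473

Differing sites — 4:C/G (Tv); 9:A/G (Ti); 21:T/C (Ti); 30:A/C (Tv).
Of the 4 differences, 2 transitions and 2 transversions over 30 sites: P = 2/30 = 0.066667, Q = 2/30 = 0.066667.
d = −0.5·ln(0.799999) − 0.25·ln(0.866666) = −0.5·(-0.223145) − 0.25·(-0.143102) = 0.1473.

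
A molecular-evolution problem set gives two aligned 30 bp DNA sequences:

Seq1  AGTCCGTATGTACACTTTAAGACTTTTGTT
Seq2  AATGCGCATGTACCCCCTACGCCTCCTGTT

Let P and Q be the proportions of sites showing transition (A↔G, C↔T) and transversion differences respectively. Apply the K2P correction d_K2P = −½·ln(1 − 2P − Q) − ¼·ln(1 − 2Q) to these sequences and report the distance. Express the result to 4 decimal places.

0.4586

Differing sites — 2:G/A (Ti); 4:C/G (Tv); 7:T/C (Ti); 14:A/C (Tv); 16:T/C (Ti); 17:T/C (Ti); 20:A/C (Tv); 22:A/C (Tv); 25:T/C (Ti); 26:T/C (Ti).
Of the 10 differences, 6 transitions and 4 transversions over 30 sites: P = 6/30 = 0.200000, Q = 4/30 = 0.133333.
d = −0.5·ln(0.466667) − 0.25·ln(0.733334) = −0.5·(-0.762139) − 0.25·(-0.310154) = 0.4586.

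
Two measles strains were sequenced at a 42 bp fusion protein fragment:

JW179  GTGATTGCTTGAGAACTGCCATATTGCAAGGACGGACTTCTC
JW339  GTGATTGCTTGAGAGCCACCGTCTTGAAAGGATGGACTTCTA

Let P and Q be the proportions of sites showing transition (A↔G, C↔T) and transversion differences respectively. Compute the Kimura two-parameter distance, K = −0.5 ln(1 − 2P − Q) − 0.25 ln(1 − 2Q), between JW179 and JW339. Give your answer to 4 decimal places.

The sequences differ at positions 15 (A/G, transition), 17 (T/C, transition), 18 (G/A, transition), 21 (A/G, transition), 23 (A/C, transversion), 27 (C/A, transversion), 33 (C/T, transition), 42 (C/A, transversion).
Of the 8 differences, 5 transitions and 3 transversions over 42 sites: P = 5/42 = 0.119048, Q = 3/42 = 0.071429.
d = −0.5·ln(0.690475) − 0.25·ln(0.857142) = −0.5·(-0.370376) − 0.25·(-0.154152) = 0.2237.

0.2237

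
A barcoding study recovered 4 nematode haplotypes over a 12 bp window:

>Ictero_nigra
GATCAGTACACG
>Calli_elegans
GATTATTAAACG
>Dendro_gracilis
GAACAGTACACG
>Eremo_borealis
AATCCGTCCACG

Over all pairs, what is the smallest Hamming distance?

1

Pairwise Hamming distances:
  Ictero_nigra vs Calli_elegans: 3
  Ictero_nigra vs Dendro_gracilis: 1
  Ictero_nigra vs Eremo_borealis: 3
  Calli_elegans vs Dendro_gracilis: 4
  Calli_elegans vs Eremo_borealis: 6
  Dendro_gracilis vs Eremo_borealis: 4
The smallest is 1, between Ictero_nigra and Dendro_gracilis.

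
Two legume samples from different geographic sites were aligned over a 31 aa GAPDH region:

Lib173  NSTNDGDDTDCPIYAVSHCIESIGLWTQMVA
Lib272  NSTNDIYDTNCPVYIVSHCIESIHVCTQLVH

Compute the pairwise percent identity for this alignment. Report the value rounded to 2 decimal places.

The sequences differ at positions 6 (G/I), 7 (D/Y), 10 (D/N), 13 (I/V), 15 (A/I), 24 (G/H), 25 (L/V), 26 (W/C), 29 (M/L), 31 (A/H).
21 of the 31 sites match, so the percent identity is 21/31 × 100 = 67.74%.

67.74%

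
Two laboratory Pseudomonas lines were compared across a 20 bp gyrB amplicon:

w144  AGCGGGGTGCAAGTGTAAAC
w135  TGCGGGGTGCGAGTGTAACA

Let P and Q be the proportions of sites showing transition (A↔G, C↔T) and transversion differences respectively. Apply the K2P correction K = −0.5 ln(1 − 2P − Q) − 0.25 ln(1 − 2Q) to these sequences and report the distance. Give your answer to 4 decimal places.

Mismatches occur at site 1 (A→T, transversion), site 11 (A→G, transition), site 19 (A→C, transversion), site 20 (C→A, transversion).
Of the 4 differences, 1 transition and 3 transversions over 20 sites: P = 1/20 = 0.050000, Q = 3/20 = 0.150000.
d = −0.5·ln(0.750000) − 0.25·ln(0.700000) = −0.5·(-0.287682) − 0.25·(-0.356675) = 0.2330.

0.2330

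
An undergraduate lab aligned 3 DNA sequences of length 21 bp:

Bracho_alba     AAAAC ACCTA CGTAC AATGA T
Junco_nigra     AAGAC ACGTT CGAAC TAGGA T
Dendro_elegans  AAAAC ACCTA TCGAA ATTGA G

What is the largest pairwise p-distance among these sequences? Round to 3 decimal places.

0.524

Pairwise Hamming distances:
  Bracho_alba vs Junco_nigra: 6
  Bracho_alba vs Dendro_elegans: 6
  Junco_nigra vs Dendro_elegans: 11
The largest is 11 mismatches, between Junco_nigra and Dendro_elegans; p = 11/21 = 0.524.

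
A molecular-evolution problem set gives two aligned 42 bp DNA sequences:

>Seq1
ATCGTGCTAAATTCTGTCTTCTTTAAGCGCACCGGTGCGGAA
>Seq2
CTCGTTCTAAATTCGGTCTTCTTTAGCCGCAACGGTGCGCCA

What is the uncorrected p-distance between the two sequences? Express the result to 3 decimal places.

Differing sites — 1:A/C; 6:G/T; 15:T/G; 26:A/G; 27:G/C; 32:C/A; 40:G/C; 41:A/C.
There are 8 differences over 42 sites, so p = 8/42 = 0.190.

0.190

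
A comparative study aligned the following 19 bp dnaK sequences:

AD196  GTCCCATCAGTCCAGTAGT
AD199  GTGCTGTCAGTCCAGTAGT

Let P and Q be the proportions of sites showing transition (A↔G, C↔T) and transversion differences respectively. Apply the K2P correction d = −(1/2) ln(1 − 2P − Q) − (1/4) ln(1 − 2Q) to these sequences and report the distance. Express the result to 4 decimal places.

0.1805

Differing sites — 3:C/G (Tv); 5:C/T (Ti); 6:A/G (Ti).
Of the 3 differences, 2 transitions and 1 transversion over 19 sites: P = 2/19 = 0.105263, Q = 1/19 = 0.052632.
d = −0.5·ln(0.736842) − 0.25·ln(0.894736) = −0.5·(-0.305382) − 0.25·(-0.111227) = 0.1805.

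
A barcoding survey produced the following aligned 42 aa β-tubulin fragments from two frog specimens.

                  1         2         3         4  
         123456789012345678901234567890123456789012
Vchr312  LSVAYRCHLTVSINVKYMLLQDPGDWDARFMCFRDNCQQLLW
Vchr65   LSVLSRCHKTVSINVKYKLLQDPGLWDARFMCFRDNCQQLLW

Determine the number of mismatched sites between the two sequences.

Mismatches occur at site 4 (A↔L), site 5 (Y↔S), site 9 (L↔K), site 18 (M↔K), site 25 (D↔L).
That gives 5 mismatches out of 42 aligned sites, so the Hamming distance is 5.

5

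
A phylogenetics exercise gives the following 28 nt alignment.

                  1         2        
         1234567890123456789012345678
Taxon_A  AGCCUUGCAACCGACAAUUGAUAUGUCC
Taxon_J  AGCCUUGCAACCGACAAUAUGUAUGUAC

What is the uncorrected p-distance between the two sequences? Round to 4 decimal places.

Differing sites — 19:U/A; 20:G/U; 21:A/G; 27:C/A.
There are 4 differences over 28 sites, so p = 4/28 = 0.1429.

0.1429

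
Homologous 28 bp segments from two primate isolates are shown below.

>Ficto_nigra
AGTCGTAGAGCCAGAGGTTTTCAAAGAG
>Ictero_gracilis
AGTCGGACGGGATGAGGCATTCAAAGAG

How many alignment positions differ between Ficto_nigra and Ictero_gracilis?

8

Mismatches occur at site 6 (T/G), site 8 (G/C), site 9 (A/G), site 11 (C/G), site 12 (C/A), site 13 (A/T), site 18 (T/C), site 19 (T/A).
That gives 8 mismatches out of 28 aligned sites, so the Hamming distance is 8.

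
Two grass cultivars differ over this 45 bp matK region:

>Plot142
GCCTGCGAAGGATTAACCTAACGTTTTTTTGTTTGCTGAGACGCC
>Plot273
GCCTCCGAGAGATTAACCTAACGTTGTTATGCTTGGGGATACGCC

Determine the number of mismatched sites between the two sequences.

9

The sequences differ at positions 5 (G/C), 9 (A/G), 10 (G/A), 26 (T/G), 29 (T/A), 32 (T/C), 36 (C/G), 37 (T/G), 40 (G/T).
That gives 9 mismatches out of 45 aligned sites, so the Hamming distance is 9.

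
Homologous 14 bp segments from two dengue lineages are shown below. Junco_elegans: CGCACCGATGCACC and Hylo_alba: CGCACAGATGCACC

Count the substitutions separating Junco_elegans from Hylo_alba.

Differing sites — 6:C/A.
That gives 1 mismatch out of 14 aligned sites, so the Hamming distance is 1.

1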